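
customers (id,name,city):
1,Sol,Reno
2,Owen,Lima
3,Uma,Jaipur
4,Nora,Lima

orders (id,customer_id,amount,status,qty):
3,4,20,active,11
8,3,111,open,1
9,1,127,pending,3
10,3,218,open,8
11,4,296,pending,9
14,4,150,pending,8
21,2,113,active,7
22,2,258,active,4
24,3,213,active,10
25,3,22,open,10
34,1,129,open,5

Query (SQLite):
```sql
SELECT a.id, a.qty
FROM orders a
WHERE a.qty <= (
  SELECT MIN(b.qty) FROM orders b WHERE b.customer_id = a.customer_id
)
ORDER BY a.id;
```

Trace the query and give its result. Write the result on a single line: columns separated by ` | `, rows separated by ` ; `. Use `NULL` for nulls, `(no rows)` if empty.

For each orders row a, compute MIN(qty) over rows sharing a.customer_id.
Keep row a if a.qty <= that per-group MIN.
  customer_id=1: MIN(qty) = 3
  customer_id=2: MIN(qty) = 4
  customer_id=3: MIN(qty) = 1
  customer_id=4: MIN(qty) = 8

8 | 1 ; 9 | 3 ; 14 | 8 ; 22 | 4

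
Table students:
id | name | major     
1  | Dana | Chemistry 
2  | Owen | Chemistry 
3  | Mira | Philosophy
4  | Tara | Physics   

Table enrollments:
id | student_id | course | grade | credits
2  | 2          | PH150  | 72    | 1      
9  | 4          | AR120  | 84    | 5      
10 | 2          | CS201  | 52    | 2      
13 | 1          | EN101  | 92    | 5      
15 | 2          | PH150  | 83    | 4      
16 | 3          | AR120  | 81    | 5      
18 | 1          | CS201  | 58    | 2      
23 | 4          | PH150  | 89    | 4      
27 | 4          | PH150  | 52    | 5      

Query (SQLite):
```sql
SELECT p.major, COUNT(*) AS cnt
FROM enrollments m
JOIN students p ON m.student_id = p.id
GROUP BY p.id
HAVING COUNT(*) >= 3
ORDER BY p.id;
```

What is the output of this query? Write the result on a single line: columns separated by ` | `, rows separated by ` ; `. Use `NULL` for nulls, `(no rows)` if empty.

Chemistry | 3 ; Physics | 3

Join each enrollments row to its students via student_id.
Group joined rows by students.id; compute COUNT(*) per group.
HAVING: keep groups with count ≥ 3.
  1: ids {13, 18} → COUNT(*)=2
  2: ids {2, 10, 15} → COUNT(*)=3
  3: ids {16} → COUNT(*)=1
  4: ids {9, 23, 27} → COUNT(*)=3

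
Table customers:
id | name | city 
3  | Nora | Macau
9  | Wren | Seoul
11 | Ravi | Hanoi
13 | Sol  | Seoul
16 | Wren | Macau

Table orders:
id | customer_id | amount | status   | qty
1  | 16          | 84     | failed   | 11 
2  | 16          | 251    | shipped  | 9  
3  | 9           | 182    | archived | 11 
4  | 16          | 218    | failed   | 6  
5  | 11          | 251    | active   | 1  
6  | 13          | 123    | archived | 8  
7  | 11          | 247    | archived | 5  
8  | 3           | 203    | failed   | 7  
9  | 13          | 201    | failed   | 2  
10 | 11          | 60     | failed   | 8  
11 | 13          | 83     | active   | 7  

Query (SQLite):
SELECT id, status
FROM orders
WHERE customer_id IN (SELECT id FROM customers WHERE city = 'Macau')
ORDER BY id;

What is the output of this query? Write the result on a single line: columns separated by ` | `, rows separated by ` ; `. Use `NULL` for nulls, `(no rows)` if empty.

1 | failed ; 2 | shipped ; 4 | failed ; 8 | failed

Inner query: customers.id where city = 'Macau'.
Outer: keep orders rows whose customer_id is in that set.
Inner query → {3, 16}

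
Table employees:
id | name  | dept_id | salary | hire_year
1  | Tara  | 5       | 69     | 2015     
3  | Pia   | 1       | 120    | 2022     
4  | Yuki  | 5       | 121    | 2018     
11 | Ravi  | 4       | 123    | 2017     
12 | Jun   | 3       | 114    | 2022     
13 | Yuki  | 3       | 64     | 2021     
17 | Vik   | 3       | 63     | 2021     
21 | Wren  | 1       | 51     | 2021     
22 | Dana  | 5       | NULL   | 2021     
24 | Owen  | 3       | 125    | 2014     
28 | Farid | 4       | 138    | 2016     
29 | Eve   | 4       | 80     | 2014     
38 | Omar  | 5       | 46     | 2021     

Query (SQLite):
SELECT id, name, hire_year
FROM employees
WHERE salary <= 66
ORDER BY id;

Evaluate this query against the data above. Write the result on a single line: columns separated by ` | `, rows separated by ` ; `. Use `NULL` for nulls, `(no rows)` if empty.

13 | Yuki | 2021 ; 17 | Vik | 2021 ; 21 | Wren | 2021 ; 38 | Omar | 2021

salary <= 66: ids {13, 17, 21, 38}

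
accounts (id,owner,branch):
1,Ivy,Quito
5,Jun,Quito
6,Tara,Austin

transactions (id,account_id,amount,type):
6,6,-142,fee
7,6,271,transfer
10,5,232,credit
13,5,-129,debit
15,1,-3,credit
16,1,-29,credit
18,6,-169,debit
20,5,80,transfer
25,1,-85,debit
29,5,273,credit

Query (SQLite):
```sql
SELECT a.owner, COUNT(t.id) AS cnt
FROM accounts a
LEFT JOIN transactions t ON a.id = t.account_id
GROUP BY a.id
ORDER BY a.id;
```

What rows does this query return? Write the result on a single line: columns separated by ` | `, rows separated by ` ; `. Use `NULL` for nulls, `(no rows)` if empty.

Ivy | 3 ; Jun | 4 ; Tara | 3

LEFT JOIN keeps every accounts row; unmatched ones get NULL for transactions columns.
Group by accounts.id and compute COUNT(t.id). COUNT(col) of an all-NULL group is 0.
  1: ids {15, 16, 25} → COUNT(t.id)=3
  5: ids {10, 13, 20, 29} → COUNT(t.id)=4
  6: ids {6, 7, 18} → COUNT(t.id)=3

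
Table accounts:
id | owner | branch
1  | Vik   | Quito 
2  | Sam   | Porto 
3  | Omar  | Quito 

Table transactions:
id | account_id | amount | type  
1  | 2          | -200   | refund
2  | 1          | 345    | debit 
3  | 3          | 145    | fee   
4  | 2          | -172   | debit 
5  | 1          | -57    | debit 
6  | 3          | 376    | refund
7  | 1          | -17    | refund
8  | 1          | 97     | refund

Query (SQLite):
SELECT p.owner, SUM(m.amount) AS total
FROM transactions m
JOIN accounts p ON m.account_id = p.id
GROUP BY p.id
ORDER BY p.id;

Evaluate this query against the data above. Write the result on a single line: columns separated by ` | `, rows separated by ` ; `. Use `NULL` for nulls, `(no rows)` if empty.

Join each transactions row to its accounts via account_id.
Group joined rows by accounts.id; compute SUM(m.amount) per group.
  1: ids {2, 5, 7, 8} → SUM(m.amount)=368
  2: ids {1, 4} → SUM(m.amount)=-372
  3: ids {3, 6} → SUM(m.amount)=521

Vik | 368 ; Sam | -372 ; Omar | 521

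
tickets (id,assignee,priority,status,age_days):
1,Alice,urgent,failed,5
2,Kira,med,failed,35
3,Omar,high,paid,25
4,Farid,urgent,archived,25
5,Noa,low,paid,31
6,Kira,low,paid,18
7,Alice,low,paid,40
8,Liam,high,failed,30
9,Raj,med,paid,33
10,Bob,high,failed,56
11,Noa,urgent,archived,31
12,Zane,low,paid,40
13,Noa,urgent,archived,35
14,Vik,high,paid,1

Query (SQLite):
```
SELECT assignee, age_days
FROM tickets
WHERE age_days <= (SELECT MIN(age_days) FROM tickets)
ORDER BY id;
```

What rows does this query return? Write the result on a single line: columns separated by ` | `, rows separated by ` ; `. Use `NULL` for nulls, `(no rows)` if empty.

Scalar subquery: MIN(age_days) over all tickets rows = 1.
Keep rows where age_days <= that value.

Vik | 1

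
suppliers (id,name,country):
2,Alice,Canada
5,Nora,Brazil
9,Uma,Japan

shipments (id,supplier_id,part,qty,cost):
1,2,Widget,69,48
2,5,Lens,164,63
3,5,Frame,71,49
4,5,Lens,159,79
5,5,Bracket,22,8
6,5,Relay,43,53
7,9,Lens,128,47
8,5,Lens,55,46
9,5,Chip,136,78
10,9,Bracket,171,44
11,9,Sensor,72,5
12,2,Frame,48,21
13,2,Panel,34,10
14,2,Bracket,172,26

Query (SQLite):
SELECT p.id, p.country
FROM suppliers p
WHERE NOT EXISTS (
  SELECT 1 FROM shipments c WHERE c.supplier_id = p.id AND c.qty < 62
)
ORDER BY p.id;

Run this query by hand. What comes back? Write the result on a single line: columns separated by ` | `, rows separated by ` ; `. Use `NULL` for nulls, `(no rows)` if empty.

9 | Japan

For each suppliers row, check whether any shipments with matching supplier_id has qty < 62.
Keep rows where that is false.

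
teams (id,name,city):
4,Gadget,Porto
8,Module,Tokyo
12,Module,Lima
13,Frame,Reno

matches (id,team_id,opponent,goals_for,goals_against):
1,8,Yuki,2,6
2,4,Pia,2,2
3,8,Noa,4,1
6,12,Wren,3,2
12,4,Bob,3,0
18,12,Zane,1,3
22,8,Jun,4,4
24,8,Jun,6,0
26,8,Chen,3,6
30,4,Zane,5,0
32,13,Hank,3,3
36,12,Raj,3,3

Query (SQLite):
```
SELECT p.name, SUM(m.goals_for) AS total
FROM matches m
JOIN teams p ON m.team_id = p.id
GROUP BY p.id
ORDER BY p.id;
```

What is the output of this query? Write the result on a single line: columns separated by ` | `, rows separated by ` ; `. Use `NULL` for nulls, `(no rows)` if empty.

Gadget | 10 ; Module | 19 ; Module | 7 ; Frame | 3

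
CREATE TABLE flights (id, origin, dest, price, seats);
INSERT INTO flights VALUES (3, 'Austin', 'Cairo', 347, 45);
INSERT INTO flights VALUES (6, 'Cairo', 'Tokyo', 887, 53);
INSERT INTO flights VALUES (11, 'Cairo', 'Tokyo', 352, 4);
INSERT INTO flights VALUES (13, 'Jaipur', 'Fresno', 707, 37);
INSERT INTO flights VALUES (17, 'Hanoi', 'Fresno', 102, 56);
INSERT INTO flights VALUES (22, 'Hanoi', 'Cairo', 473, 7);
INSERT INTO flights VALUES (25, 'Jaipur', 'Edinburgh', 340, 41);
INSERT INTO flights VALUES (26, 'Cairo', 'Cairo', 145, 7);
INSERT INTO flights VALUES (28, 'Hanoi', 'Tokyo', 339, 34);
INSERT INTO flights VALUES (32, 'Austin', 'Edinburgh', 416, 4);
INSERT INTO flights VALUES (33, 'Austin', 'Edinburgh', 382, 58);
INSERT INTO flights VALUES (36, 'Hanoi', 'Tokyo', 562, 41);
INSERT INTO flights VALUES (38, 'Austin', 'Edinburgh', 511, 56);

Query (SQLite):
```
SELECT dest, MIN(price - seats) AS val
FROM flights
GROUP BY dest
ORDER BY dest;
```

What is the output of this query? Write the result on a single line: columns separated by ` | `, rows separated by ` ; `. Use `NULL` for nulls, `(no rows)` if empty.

For each row compute price - seats.
Group by dest; take MIN of the expression per group.
  Cairo: ids {3, 22, 26} → MIN(price - seats)=138
  Edinburgh: ids {25, 32, 33, 38} → MIN(price - seats)=299
  Fresno: ids {13, 17} → MIN(price - seats)=46
  Tokyo: ids {6, 11, 28, 36} → MIN(price - seats)=305

Cairo | 138 ; Edinburgh | 299 ; Fresno | 46 ; Tokyo | 305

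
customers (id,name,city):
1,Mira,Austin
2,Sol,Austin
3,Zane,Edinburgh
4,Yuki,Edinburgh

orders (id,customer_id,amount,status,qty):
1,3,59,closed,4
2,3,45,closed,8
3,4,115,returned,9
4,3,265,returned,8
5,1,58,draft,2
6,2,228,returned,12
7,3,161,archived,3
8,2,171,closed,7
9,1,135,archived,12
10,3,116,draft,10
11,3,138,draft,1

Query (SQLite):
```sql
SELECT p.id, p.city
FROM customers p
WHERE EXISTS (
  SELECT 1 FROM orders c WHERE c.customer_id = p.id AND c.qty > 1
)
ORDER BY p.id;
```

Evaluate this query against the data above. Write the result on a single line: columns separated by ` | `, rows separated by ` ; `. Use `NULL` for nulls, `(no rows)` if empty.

1 | Austin ; 2 | Austin ; 3 | Edinburgh ; 4 | Edinburgh

For each customers row, check whether any orders with matching customer_id has qty > 1.
Keep rows where that is true.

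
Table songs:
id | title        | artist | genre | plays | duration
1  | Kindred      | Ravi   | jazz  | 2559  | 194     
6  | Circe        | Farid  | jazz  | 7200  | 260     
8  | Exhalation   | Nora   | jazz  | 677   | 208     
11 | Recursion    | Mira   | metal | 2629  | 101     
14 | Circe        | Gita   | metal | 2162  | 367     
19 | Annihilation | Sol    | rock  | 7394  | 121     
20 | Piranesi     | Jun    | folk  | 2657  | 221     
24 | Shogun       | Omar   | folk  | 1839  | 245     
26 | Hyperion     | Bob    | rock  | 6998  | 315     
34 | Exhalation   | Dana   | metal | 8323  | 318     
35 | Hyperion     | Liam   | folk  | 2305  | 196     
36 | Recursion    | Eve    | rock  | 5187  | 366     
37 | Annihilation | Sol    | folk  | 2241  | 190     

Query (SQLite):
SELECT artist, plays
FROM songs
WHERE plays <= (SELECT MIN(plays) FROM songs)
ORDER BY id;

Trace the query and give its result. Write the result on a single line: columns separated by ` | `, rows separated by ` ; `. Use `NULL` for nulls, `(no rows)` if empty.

Scalar subquery: MIN(plays) over all songs rows = 677.
Keep rows where plays <= that value.

Nora | 677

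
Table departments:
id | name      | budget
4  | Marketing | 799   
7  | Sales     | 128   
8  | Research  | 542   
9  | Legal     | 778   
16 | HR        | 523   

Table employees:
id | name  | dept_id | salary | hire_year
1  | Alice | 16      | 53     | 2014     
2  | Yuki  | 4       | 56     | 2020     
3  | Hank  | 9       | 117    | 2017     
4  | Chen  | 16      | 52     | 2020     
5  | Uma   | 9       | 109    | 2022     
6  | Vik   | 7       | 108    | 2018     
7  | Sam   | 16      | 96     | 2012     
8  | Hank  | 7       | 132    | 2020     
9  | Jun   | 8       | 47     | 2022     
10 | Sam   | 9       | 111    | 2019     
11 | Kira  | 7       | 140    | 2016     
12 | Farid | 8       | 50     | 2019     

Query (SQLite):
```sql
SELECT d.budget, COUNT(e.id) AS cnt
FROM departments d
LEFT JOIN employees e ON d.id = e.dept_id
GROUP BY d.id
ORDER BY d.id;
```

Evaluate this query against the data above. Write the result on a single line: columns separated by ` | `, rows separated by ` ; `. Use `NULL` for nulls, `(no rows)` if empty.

LEFT JOIN keeps every departments row; unmatched ones get NULL for employees columns.
Group by departments.id and compute COUNT(e.id). COUNT(col) of an all-NULL group is 0.
  4: ids {2} → COUNT(e.id)=1
  7: ids {6, 8, 11} → COUNT(e.id)=3
  8: ids {9, 12} → COUNT(e.id)=2
  9: ids {3, 5, 10} → COUNT(e.id)=3
  16: ids {1, 4, 7} → COUNT(e.id)=3

799 | 1 ; 128 | 3 ; 542 | 2 ; 778 | 3 ; 523 | 3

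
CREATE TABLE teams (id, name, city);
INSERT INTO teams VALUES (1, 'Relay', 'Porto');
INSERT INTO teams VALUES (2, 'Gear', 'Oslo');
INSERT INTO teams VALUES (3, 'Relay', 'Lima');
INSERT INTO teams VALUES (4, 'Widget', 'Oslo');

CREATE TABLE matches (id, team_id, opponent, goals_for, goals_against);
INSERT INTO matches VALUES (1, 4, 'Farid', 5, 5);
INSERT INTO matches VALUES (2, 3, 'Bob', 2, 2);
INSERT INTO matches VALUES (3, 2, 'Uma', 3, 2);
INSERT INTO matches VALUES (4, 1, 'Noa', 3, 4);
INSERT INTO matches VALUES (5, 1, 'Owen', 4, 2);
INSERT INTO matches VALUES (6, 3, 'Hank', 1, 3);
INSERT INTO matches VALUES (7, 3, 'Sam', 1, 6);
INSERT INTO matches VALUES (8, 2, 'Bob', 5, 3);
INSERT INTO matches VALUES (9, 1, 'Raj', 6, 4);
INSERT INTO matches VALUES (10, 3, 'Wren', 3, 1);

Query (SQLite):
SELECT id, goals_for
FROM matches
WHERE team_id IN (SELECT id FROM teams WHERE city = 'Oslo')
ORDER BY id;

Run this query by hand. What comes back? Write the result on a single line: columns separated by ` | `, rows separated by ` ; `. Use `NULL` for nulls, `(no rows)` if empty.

Inner query: teams.id where city = 'Oslo'.
Outer: keep matches rows whose team_id is in that set.
Inner query → {2, 4}

1 | 5 ; 3 | 3 ; 8 | 5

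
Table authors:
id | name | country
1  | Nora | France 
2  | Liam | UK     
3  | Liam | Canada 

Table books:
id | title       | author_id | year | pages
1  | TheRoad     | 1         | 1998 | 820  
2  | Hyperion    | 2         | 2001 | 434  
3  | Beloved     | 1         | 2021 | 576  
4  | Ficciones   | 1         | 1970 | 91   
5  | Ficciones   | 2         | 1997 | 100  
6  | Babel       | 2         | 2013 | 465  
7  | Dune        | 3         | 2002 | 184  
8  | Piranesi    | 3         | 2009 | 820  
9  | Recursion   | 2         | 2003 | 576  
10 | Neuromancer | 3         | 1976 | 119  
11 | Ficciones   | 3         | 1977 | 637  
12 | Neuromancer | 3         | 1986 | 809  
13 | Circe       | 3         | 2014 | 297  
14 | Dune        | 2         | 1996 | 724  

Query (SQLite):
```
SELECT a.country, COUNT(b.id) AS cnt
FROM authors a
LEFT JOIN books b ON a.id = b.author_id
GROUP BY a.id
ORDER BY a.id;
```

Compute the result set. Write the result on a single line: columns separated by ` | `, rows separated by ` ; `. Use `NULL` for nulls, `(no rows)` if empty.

LEFT JOIN keeps every authors row; unmatched ones get NULL for books columns.
Group by authors.id and compute COUNT(b.id). COUNT(col) of an all-NULL group is 0.
  1: ids {1, 3, 4} → COUNT(b.id)=3
  2: ids {2, 5, 6, 9, 14} → COUNT(b.id)=5
  3: ids {7, 8, 10, 11, 12, 13} → COUNT(b.id)=6

France | 3 ; UK | 5 ; Canada | 6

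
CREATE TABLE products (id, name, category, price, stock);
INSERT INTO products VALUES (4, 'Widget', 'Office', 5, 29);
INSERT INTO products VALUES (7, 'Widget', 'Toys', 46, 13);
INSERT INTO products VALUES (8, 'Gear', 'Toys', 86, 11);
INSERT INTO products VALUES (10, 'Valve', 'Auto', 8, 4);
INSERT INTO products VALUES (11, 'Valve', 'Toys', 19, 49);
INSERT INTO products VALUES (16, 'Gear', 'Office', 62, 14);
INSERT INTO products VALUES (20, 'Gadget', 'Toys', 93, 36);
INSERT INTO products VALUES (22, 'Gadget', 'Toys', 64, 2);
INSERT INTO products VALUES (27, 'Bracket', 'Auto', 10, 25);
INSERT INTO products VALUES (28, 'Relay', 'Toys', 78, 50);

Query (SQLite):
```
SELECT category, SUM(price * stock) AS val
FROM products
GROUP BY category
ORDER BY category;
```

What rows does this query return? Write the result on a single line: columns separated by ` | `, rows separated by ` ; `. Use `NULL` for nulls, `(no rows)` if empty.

Auto | 282 ; Office | 1013 ; Toys | 9851

For each row compute price * stock.
Group by category; take SUM of the expression per group.
  Auto: ids {10, 27} → SUM(price * stock)=282
  Office: ids {4, 16} → SUM(price * stock)=1013
  Toys: ids {7, 8, 11, 20, 22, 28} → SUM(price * stock)=9851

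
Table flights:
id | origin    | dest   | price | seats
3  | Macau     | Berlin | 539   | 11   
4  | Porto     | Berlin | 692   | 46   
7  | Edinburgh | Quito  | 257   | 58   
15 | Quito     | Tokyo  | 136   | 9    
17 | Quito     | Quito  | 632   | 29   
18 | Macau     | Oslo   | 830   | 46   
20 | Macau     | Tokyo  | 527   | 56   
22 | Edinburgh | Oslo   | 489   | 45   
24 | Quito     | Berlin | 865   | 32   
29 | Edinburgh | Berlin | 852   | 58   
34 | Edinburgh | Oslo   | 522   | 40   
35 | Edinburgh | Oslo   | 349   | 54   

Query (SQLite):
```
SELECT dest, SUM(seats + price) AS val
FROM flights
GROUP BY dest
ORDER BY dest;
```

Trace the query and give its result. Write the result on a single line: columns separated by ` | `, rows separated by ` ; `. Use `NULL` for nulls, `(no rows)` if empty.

Berlin | 3095 ; Oslo | 2375 ; Quito | 976 ; Tokyo | 728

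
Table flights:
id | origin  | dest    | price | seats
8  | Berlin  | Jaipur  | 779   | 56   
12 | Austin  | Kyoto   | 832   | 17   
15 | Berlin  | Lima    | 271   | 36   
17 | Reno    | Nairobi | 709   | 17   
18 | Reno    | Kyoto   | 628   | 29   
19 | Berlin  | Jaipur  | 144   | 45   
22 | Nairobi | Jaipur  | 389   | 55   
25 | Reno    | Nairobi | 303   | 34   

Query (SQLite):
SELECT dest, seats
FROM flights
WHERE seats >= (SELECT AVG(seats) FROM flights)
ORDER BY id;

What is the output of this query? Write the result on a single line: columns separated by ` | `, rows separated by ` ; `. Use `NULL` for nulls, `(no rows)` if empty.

Jaipur | 56 ; Jaipur | 45 ; Jaipur | 55

Scalar subquery: AVG(seats) over all flights rows = 36.125.
Keep rows where seats >= that value.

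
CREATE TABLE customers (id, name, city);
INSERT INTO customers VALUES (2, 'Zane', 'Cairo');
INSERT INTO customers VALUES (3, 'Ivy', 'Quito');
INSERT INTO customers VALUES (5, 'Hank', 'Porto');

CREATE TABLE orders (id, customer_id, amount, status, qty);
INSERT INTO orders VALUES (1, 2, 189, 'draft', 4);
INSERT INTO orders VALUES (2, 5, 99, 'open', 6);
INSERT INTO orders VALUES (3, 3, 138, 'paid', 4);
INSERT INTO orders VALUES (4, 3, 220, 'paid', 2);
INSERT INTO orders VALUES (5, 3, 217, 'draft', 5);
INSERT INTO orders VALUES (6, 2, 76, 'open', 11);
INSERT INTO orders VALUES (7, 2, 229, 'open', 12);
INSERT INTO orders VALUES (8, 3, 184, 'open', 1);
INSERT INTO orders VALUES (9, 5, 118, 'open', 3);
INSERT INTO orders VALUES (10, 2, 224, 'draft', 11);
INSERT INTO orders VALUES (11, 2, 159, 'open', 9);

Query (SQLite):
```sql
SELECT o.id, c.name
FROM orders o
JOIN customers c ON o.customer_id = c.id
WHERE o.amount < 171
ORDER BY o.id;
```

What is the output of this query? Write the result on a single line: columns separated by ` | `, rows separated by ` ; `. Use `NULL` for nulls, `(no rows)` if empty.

Each orders row matches the customers row where customer_id = customers.id.
Then keep rows with o.amount < 171.

2 | Hank ; 3 | Ivy ; 6 | Zane ; 9 | Hank ; 11 | Zane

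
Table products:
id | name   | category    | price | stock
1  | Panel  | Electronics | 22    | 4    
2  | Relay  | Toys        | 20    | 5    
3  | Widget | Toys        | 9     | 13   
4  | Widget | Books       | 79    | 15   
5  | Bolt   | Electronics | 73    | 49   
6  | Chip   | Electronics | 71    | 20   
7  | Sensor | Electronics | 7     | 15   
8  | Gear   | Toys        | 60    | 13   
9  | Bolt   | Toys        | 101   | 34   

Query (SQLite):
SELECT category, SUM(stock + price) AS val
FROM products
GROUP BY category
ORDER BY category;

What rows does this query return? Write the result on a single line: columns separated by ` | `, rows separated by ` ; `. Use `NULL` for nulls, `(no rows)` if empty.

Books | 94 ; Electronics | 261 ; Toys | 255

For each row compute stock + price.
Group by category; take SUM of the expression per group.
  Books: ids {4} → SUM(stock + price)=94
  Electronics: ids {1, 5, 6, 7} → SUM(stock + price)=261
  Toys: ids {2, 3, 8, 9} → SUM(stock + price)=255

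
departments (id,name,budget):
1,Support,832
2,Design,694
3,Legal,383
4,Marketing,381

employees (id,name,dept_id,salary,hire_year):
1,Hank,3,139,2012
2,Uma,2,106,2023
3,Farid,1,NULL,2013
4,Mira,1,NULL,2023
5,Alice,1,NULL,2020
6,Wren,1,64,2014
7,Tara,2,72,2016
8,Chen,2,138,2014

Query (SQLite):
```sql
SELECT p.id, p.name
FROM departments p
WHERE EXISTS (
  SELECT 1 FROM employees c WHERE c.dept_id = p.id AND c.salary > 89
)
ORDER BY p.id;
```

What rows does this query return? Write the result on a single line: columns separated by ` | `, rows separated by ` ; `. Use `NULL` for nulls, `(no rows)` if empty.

For each departments row, check whether any employees with matching dept_id has salary > 89.
Keep rows where that is true.

2 | Design ; 3 | Legal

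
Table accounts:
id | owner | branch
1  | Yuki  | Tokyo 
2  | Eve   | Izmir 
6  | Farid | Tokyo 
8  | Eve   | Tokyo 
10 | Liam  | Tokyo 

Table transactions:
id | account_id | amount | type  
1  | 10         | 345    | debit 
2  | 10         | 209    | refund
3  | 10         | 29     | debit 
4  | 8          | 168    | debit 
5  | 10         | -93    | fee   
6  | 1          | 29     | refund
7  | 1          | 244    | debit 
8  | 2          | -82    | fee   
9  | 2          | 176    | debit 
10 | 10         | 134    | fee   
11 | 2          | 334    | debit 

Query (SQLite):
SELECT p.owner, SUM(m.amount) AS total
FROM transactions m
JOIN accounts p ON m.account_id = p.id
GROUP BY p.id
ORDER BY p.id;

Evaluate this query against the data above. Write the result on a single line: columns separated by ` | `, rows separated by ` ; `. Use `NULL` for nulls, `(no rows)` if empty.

Join each transactions row to its accounts via account_id.
Group joined rows by accounts.id; compute SUM(m.amount) per group.
  1: ids {6, 7} → SUM(m.amount)=273
  2: ids {8, 9, 11} → SUM(m.amount)=428
  8: ids {4} → SUM(m.amount)=168
  10: ids {1, 2, 3, 5, 10} → SUM(m.amount)=624

Yuki | 273 ; Eve | 428 ; Eve | 168 ; Liam | 624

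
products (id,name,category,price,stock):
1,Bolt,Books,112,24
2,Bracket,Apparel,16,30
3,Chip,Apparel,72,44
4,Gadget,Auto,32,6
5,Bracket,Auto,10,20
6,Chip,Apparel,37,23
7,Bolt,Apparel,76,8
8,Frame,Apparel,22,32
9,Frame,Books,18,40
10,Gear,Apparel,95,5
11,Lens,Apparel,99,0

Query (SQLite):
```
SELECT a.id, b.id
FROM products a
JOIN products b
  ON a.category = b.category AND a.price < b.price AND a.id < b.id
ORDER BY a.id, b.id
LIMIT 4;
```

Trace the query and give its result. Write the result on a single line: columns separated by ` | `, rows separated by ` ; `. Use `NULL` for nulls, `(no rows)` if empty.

Pairs (a,b) with same category, a.price < b.price, a.id < b.id.
category groups: Apparel:{2,3,6,7,8,10,11} Auto:{4,5} Books:{1,9}
Ordered by (a.id, b.id); first 4.

2 | 3 ; 2 | 6 ; 2 | 7 ; 2 | 8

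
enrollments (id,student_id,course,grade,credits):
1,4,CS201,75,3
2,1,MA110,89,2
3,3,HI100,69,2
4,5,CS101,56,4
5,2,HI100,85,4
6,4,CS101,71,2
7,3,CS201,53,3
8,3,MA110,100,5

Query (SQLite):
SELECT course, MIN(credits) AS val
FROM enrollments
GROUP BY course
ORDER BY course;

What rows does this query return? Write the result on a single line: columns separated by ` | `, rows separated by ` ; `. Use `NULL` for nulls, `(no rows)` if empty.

CS101 | 2 ; CS201 | 3 ; HI100 | 2 ; MA110 | 2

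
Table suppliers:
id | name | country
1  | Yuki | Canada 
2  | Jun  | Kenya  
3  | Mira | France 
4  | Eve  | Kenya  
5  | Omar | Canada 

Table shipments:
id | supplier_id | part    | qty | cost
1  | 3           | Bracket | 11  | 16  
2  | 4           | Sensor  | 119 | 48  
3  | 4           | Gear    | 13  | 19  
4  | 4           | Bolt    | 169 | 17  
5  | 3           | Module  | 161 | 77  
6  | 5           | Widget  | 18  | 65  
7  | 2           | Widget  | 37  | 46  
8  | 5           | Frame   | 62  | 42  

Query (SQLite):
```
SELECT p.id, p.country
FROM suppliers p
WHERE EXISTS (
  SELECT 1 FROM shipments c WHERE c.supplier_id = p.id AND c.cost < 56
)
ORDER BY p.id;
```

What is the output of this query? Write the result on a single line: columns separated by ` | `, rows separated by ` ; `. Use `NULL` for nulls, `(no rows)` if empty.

For each suppliers row, check whether any shipments with matching supplier_id has cost < 56.
Keep rows where that is true.

2 | Kenya ; 3 | France ; 4 | Kenya ; 5 | Canada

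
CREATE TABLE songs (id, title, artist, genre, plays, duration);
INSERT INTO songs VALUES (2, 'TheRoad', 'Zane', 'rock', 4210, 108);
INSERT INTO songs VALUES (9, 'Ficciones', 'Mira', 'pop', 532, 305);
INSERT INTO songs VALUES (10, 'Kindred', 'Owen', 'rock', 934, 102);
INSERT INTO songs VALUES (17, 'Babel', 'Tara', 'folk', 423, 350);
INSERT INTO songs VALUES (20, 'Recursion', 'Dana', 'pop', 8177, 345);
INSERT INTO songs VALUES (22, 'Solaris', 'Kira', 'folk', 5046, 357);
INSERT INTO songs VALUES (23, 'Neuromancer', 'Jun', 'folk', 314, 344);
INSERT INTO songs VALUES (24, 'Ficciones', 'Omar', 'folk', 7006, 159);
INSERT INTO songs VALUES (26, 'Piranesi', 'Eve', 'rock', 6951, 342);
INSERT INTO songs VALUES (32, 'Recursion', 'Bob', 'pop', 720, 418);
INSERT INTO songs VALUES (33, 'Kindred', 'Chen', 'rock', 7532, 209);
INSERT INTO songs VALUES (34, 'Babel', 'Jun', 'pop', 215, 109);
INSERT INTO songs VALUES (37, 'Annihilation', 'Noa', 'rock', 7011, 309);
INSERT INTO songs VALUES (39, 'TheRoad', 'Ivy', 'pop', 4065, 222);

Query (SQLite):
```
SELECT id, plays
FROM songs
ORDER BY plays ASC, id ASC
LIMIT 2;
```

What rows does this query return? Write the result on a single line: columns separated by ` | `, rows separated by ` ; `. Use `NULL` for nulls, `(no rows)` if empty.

34 | 215 ; 23 | 314

Sort by plays asc, tiebreak id asc: (215, id=34), (314, id=23), (423, id=17), (532, id=9), (720, id=32) …. Take first 2.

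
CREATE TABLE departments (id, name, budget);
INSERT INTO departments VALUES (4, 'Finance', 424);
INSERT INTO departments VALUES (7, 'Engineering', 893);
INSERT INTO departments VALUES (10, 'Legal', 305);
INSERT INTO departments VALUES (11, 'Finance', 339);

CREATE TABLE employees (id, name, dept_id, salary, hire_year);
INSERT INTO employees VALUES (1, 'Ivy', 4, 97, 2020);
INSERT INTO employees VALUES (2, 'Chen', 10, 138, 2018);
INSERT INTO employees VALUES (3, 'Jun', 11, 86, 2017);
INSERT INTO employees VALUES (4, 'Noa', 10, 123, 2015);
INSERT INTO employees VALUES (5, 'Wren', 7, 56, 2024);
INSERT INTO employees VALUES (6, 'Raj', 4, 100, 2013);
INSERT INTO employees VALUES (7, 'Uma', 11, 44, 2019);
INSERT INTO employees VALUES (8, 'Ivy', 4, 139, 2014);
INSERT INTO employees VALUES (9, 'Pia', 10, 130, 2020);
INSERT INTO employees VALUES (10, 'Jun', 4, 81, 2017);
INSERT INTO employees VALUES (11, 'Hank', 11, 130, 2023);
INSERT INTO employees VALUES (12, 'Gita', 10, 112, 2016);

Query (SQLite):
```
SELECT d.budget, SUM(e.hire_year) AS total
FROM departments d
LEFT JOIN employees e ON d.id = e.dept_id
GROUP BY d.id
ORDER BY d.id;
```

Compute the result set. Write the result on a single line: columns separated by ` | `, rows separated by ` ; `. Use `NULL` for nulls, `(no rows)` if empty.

424 | 8064 ; 893 | 2024 ; 305 | 8069 ; 339 | 6059

LEFT JOIN keeps every departments row; unmatched ones get NULL for employees columns.
Group by departments.id and compute SUM(e.hire_year). SUM over an all-NULL group is NULL.
  4: ids {1, 6, 8, 10} → SUM(e.hire_year)=8064
  7: ids {5} → SUM(e.hire_year)=2024
  10: ids {2, 4, 9, 12} → SUM(e.hire_year)=8069
  11: ids {3, 7, 11} → SUM(e.hire_year)=6059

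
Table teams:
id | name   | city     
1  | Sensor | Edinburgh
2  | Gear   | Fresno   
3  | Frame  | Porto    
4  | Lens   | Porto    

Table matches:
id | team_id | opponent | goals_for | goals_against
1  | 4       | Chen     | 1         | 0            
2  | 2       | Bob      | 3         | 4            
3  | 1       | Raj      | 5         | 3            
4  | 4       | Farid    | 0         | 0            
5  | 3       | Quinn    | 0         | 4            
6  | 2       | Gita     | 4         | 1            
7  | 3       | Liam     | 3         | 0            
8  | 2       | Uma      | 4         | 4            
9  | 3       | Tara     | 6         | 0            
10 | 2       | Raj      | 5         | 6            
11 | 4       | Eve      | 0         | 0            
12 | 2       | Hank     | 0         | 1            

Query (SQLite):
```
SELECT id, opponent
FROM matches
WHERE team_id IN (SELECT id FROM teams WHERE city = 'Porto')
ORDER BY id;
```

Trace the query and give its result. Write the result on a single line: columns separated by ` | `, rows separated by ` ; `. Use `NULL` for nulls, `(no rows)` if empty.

Inner query: teams.id where city = 'Porto'.
Outer: keep matches rows whose team_id is in that set.
Inner query → {3, 4}

1 | Chen ; 4 | Farid ; 5 | Quinn ; 7 | Liam ; 9 | Tara ; 11 | Eve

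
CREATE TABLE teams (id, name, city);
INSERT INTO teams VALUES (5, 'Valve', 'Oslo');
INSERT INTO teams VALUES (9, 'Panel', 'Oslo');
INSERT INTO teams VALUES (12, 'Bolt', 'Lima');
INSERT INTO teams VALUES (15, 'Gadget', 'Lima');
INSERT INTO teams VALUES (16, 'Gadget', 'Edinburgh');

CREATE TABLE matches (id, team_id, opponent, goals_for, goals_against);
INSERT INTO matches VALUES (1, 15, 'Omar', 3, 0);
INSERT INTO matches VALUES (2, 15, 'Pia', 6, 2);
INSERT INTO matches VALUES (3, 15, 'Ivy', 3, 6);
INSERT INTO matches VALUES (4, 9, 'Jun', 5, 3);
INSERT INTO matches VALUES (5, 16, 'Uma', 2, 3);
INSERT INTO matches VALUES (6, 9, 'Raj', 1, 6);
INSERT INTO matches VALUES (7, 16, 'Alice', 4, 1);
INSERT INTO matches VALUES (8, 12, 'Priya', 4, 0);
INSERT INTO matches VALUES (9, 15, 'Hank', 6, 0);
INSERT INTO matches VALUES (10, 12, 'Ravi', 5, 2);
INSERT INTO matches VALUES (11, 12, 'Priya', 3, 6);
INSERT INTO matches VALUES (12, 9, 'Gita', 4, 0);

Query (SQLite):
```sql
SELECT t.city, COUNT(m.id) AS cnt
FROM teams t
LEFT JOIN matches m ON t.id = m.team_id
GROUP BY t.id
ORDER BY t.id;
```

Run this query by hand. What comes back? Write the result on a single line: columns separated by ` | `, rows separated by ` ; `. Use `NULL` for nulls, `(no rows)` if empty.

Oslo | 0 ; Oslo | 3 ; Lima | 3 ; Lima | 4 ; Edinburgh | 2

LEFT JOIN keeps every teams row; unmatched ones get NULL for matches columns.
Group by teams.id and compute COUNT(m.id). COUNT(col) of an all-NULL group is 0.
  5: ids {—} → COUNT(m.id)=0
  9: ids {4, 6, 12} → COUNT(m.id)=3
  12: ids {8, 10, 11} → COUNT(m.id)=3
  15: ids {1, 2, 3, 9} → COUNT(m.id)=4
  16: ids {5, 7} → COUNT(m.id)=2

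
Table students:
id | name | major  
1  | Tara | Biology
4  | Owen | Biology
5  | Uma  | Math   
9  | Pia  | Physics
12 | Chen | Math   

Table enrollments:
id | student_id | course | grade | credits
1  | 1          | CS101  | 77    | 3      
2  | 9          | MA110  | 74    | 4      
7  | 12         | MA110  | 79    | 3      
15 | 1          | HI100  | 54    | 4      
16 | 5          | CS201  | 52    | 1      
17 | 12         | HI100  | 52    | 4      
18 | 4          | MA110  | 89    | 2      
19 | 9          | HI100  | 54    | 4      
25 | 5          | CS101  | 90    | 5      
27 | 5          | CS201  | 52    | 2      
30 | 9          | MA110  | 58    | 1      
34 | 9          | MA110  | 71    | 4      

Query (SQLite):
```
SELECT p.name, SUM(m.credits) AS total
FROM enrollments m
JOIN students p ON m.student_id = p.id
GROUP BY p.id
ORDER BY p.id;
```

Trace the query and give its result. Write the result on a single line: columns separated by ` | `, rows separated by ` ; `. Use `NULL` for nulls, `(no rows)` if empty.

Tara | 7 ; Owen | 2 ; Uma | 8 ; Pia | 13 ; Chen | 7

Join each enrollments row to its students via student_id.
Group joined rows by students.id; compute SUM(m.credits) per group.
  1: ids {1, 15} → SUM(m.credits)=7
  4: ids {18} → SUM(m.credits)=2
  5: ids {16, 25, 27} → SUM(m.credits)=8
  9: ids {2, 19, 30, 34} → SUM(m.credits)=13
  12: ids {7, 17} → SUM(m.credits)=7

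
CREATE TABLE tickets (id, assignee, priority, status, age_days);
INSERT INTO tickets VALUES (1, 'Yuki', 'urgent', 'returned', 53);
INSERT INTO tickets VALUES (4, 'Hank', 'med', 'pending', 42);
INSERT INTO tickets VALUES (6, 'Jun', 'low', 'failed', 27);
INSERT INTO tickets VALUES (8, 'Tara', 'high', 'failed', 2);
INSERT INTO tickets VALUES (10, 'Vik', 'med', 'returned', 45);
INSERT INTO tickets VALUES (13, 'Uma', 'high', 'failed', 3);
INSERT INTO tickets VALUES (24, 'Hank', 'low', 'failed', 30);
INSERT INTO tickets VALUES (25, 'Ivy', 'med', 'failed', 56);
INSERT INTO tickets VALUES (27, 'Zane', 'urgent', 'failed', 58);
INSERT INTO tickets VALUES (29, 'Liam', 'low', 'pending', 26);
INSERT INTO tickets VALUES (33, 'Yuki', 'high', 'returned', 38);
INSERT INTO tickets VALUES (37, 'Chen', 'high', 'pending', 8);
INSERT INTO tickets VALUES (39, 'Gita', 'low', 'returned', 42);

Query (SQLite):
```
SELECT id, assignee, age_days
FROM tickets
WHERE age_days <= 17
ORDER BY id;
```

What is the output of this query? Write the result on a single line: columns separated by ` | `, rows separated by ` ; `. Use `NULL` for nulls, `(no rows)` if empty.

age_days <= 17: ids {8, 13, 37}

8 | Tara | 2 ; 13 | Uma | 3 ; 37 | Chen | 8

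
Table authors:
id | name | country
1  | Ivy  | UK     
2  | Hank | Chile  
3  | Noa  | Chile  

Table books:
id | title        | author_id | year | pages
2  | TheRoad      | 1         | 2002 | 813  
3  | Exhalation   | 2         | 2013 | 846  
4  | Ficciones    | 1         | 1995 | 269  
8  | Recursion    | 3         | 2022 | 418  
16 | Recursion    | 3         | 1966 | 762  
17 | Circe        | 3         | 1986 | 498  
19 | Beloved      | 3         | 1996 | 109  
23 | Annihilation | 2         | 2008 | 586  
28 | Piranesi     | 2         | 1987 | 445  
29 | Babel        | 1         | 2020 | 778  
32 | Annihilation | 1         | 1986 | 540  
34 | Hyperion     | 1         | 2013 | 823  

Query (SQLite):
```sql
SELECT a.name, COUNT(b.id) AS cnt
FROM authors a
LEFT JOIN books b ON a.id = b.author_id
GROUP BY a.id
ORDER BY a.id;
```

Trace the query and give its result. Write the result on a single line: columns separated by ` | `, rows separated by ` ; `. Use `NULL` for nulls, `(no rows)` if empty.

Ivy | 5 ; Hank | 3 ; Noa | 4

LEFT JOIN keeps every authors row; unmatched ones get NULL for books columns.
Group by authors.id and compute COUNT(b.id). COUNT(col) of an all-NULL group is 0.
  1: ids {2, 4, 29, 32, 34} → COUNT(b.id)=5
  2: ids {3, 23, 28} → COUNT(b.id)=3
  3: ids {8, 16, 17, 19} → COUNT(b.id)=4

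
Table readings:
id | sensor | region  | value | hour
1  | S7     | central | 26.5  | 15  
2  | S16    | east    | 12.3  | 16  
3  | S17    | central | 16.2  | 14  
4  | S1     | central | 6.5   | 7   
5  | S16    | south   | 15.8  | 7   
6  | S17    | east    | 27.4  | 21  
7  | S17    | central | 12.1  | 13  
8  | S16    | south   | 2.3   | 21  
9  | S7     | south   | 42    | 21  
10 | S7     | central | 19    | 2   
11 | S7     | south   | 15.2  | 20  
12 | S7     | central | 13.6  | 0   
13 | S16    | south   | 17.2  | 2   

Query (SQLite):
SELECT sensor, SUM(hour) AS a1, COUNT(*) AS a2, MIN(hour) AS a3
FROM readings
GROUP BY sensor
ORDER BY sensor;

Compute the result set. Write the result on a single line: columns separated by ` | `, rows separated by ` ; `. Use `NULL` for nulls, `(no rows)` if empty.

S1 | 7 | 1 | 7 ; S16 | 46 | 4 | 2 ; S17 | 48 | 3 | 13 ; S7 | 58 | 5 | 0

Group readings by sensor.
Per group compute: SUM(hour), COUNT(*), MIN(hour).
  S1: ids {4} → SUM(hour)=7, COUNT(*)=1, MIN(hour)=7
  S16: ids {2, 5, 8, 13} → SUM(hour)=46, COUNT(*)=4, MIN(hour)=2
  S17: ids {3, 6, 7} → SUM(hour)=48, COUNT(*)=3, MIN(hour)=13
  S7: ids {1, 9, 10, 11, 12} → SUM(hour)=58, COUNT(*)=5, MIN(hour)=0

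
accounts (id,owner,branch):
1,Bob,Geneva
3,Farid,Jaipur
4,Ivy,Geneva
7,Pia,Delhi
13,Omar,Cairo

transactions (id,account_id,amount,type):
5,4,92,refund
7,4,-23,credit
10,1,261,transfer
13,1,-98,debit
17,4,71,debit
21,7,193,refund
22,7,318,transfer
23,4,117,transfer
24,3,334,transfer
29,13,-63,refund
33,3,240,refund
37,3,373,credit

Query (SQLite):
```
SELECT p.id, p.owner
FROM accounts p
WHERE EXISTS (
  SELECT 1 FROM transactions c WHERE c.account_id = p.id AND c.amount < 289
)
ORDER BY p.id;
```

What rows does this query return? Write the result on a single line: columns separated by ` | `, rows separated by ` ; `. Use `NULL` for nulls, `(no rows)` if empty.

1 | Bob ; 3 | Farid ; 4 | Ivy ; 7 | Pia ; 13 | Omar

For each accounts row, check whether any transactions with matching account_id has amount < 289.
Keep rows where that is true.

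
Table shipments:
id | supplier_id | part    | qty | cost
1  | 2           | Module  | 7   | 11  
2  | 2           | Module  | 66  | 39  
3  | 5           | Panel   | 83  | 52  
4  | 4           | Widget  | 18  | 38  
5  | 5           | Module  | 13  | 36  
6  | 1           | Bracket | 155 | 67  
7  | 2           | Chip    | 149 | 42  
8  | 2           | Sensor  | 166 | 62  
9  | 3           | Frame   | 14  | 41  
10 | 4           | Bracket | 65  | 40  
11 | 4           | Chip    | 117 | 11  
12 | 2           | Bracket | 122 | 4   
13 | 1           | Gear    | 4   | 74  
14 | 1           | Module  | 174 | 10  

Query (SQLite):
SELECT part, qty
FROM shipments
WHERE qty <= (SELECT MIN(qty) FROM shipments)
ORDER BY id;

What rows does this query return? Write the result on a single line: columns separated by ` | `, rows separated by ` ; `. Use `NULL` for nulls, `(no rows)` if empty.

Scalar subquery: MIN(qty) over all shipments rows = 4.
Keep rows where qty <= that value.

Gear | 4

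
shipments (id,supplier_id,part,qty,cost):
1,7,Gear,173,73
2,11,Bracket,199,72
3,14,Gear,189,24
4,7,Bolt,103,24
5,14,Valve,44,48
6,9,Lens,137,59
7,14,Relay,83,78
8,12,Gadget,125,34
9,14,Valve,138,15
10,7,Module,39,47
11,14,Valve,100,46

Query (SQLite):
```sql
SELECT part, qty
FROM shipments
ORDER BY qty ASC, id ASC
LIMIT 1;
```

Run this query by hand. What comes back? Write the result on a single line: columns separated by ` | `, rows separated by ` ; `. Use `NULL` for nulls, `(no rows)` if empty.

Sort by qty asc, tiebreak id asc: (39, id=10), (44, id=5), (83, id=7), (100, id=11) …. Take first 1.

Module | 39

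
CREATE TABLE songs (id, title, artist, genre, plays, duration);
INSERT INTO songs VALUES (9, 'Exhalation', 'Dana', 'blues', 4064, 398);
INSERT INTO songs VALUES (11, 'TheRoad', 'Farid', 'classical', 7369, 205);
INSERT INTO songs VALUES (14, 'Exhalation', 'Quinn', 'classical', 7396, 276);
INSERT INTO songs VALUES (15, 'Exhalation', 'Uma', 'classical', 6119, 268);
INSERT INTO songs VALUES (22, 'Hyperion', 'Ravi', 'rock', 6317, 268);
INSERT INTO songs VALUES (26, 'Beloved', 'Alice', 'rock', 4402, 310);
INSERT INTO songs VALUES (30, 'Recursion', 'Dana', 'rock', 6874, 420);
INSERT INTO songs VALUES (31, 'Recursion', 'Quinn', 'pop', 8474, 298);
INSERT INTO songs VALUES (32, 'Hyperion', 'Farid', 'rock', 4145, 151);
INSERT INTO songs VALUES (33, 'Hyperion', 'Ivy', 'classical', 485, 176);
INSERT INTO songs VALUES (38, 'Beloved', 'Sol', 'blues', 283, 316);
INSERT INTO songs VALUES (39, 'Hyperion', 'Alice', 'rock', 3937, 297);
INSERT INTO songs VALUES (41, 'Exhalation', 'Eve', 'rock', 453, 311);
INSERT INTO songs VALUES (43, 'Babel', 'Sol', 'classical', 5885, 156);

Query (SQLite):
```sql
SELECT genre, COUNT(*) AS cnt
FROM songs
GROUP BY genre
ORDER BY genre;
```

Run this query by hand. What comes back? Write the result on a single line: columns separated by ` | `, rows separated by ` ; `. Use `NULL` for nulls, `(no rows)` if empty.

Partition songs by genre; compute COUNT(*) within each group.
  blues: ids {9, 38} → COUNT(*)=2
  classical: ids {11, 14, 15, 33, 43} → COUNT(*)=5
  pop: ids {31} → COUNT(*)=1
  rock: ids {22, 26, 30, 32, 39, 41} → COUNT(*)=6

blues | 2 ; classical | 5 ; pop | 1 ; rock | 6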